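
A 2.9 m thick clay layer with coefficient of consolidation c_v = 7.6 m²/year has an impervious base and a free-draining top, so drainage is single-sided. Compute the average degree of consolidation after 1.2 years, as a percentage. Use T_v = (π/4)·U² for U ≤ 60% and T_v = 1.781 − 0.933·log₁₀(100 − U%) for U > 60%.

Drainage path length: H_d = H = 2.9 m (single drainage).
T_v = c_v·t/H_d² = 7.6×1.2/2.9² = 1.0844.
T_v = 1.0844 corresponds to the U > 60% branch:
U = 1 − 10^((1.781 − T_v)/0.933)/100 = 0.9442

U ≈ 94.4 %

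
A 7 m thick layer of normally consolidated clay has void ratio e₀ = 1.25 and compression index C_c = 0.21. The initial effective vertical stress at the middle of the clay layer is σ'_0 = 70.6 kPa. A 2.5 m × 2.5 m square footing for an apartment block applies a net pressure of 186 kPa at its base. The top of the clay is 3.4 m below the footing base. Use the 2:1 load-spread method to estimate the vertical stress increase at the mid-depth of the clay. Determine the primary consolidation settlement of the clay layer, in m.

S_c ≈ 0.0485 m

Mid-depth of clay below the footing base: z = 3.4 + 7/2 = 6.9 m.
Stress increase at mid-clay by the 2:1 spreading method:
Δσ = qBL/((B+z)(L+z)) = 186×2.5×2.5/((2.5+6.9)(2.5+6.9)) = 13.156 kPa
Final effective stress: σ'_f = σ'_0 + Δσ = 70.6 + 13.156 = 83.756 kPa.
Normally consolidated clay, so the full stress increment lies on the virgin compression line:
S_c = C_c·H/(1+e₀)·log₁₀(σ'_f/σ'_0) = 0.21×7/(1+1.25)×log₁₀(83.756/70.6)
    = 0.65333 × 0.074211 = 0.04848 m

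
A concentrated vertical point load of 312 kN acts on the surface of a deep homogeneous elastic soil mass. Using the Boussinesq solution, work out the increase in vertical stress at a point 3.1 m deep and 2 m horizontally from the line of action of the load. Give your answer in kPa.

Δσ_z ≈ 6.49 kPa

Boussinesq vertical stress below a point load on an elastic half-space:
Δσ_z = 3P/(2πz²) · [1 + (r/z)²]^(−5/2)
r/z = 2/3.1 = 0.64516; [1+(r/z)²]^(−5/2) = 0.41895.
Δσ_z = 3×312/(2π×3.1²) × 0.41895 = 15.501 × 0.41895 = 6.494 kPa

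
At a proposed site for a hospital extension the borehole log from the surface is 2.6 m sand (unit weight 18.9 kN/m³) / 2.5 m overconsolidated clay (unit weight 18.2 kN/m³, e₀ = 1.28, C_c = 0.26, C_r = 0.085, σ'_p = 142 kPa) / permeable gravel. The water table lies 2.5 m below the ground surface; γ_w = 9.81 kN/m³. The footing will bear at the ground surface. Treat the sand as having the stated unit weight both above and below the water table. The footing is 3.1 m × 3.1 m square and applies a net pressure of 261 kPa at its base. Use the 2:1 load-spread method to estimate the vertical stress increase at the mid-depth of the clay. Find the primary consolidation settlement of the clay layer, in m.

Mid-depth of clay below the ground surface: z = 2.6 + 2.5/2 = 3.85 m.
Total vertical stress at mid-clay: σ_v = 18.9×2.6 + 18.2×1.25 = 71.89 kPa.
Pore pressure: u = 9.81×(3.85 − 2.5) = 13.244 kPa.
Initial effective stress: σ'_0 = σ_v − u = 71.89 − 13.244 = 58.646 kPa.
Stress increase at mid-clay by the 2:1 spreading method:
Δσ = qBL/((B+z)(L+z)) = 261×3.1×3.1/((3.1+3.85)(3.1+3.85)) = 51.927 kPa
Final effective stress: σ'_f = 58.646 + 51.927 = 110.57 kPa.
σ'_f = 110.57 ≤ σ'_p = 142 kPa, so the clay remains overconsolidated and only the recompression index applies:
S_c = C_r·H/(1+e₀)·log₁₀(σ'_f/σ'_0) = 0.085×2.5/2.28×log₁₀(110.57/58.646)
    = 0.093203 × 0.2754 = 0.02567 m

S_c ≈ 0.0257 m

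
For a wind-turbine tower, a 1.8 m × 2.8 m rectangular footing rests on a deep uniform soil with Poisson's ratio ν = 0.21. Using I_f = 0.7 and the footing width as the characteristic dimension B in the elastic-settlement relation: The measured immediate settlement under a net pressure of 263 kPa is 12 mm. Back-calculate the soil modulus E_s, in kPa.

E_s ≈ 26400 kPa

S_e = q·B·(1−ν²)/E_s · I_f  ⇒  E_s = q·B·(1−ν²)·I_f / S_e.
E_s = 263 × 1.8 × 0.9559 × 0.7 / 0.012 = 26400 kPa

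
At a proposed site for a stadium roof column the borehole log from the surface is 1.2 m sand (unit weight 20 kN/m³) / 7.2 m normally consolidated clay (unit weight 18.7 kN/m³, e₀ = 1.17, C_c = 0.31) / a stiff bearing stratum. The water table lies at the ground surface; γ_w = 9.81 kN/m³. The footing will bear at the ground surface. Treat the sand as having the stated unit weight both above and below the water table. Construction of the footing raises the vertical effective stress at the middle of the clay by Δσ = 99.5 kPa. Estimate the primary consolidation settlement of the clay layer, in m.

Mid-depth of clay below the ground surface: z = 1.2 + 7.2/2 = 4.8 m.
Total vertical stress at mid-clay: σ_v = 20×1.2 + 18.7×3.6 = 91.32 kPa.
Pore pressure: u = 9.81×(4.8 − 0) = 47.088 kPa.
Initial effective stress: σ'_0 = σ_v − u = 91.32 − 47.088 = 44.232 kPa.
Final effective stress: σ'_f = σ'_0 + Δσ = 44.232 + 99.5 = 143.73 kPa.
Normally consolidated clay, so the full stress increment lies on the virgin compression line:
S_c = C_c·H/(1+e₀)·log₁₀(σ'_f/σ'_0) = 0.31×7.2/(1+1.17)×log₁₀(143.73/44.232)
    = 1.0286 × 0.51181 = 0.5264 m

S_c ≈ 0.526 m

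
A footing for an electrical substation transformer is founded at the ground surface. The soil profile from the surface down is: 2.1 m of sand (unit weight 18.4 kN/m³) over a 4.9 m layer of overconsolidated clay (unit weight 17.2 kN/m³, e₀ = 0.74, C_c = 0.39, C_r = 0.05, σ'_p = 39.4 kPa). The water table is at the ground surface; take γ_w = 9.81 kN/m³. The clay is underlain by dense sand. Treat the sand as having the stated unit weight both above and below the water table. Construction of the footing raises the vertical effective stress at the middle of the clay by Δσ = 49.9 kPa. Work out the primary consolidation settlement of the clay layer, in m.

Mid-depth of clay below the ground surface: z = 2.1 + 4.9/2 = 4.55 m.
Total vertical stress at mid-clay: σ_v = 18.4×2.1 + 17.2×2.45 = 80.78 kPa.
Pore pressure: u = 9.81×(4.55 − 0) = 44.636 kPa.
Initial effective stress: σ'_0 = σ_v − u = 80.78 − 44.636 = 36.144 kPa.
Final effective stress: σ'_f = 36.144 + 49.9 = 86.044 kPa.
σ'_f = 86.044 > σ'_p = 39.4 kPa, so the stress path crosses the preconsolidation pressure — recompression up to σ'_p, then virgin compression beyond:
S_c = H/(1+e₀)·[C_r·log₁₀(σ'_p/σ'_0) + C_c·log₁₀(σ'_f/σ'_p)]
    = 4.9/1.74 × [0.05×log₁₀(39.4/36.144) + 0.39×log₁₀(86.044/39.4)]
    = 2.8161 × [0.001873 + 0.1323] = 0.3778 m

S_c ≈ 0.378 m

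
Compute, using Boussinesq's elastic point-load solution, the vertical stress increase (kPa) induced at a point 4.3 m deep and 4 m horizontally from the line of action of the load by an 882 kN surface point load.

Δσ_z ≈ 4.79 kPa

Boussinesq vertical stress below a point load on an elastic half-space:
Δσ_z = 3P/(2πz²) · [1 + (r/z)²]^(−5/2)
r/z = 4/4.3 = 0.93023; [1+(r/z)²]^(−5/2) = 0.21043.
Δσ_z = 3×882/(2π×4.3²) × 0.21043 = 22.776 × 0.21043 = 4.793 kPa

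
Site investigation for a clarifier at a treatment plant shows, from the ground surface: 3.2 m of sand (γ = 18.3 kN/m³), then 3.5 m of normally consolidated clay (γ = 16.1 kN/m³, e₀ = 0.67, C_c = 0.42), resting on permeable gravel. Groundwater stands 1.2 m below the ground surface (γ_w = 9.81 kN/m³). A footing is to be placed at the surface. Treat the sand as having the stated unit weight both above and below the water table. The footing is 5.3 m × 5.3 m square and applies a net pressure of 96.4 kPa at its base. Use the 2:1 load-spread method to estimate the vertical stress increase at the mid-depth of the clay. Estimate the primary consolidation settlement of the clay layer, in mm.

S_c ≈ 159 mm

Mid-depth of clay below the ground surface: z = 3.2 + 3.5/2 = 4.95 m.
Total vertical stress at mid-clay: σ_v = 18.3×3.2 + 16.1×1.75 = 86.735 kPa.
Pore pressure: u = 9.81×(4.95 − 1.2) = 36.788 kPa.
Initial effective stress: σ'_0 = σ_v − u = 86.735 − 36.788 = 49.947 kPa.
Stress increase at mid-clay by the 2:1 spreading method:
Δσ = qBL/((B+z)(L+z)) = 96.4×5.3×5.3/((5.3+4.95)(5.3+4.95)) = 25.774 kPa
Final effective stress: σ'_f = σ'_0 + Δσ = 49.947 + 25.774 = 75.721 kPa.
Normally consolidated clay, so the full stress increment lies on the virgin compression line:
S_c = C_c·H/(1+e₀)·log₁₀(σ'_f/σ'_0) = 0.42×3.5/(1+0.67)×log₁₀(75.721/49.947)
    = 0.88024 × 0.18071 = 0.1591 m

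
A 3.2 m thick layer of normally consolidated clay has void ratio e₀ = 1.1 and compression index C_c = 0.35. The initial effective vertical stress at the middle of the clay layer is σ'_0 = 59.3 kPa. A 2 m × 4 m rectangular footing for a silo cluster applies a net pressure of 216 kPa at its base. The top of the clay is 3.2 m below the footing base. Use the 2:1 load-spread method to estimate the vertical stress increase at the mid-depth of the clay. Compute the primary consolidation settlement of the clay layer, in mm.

S_c ≈ 91.9 mm

Mid-depth of clay below the footing base: z = 3.2 + 3.2/2 = 4.8 m.
Stress increase at mid-clay by the 2:1 spreading method:
Δσ = qBL/((B+z)(L+z)) = 216×2×4/((2+4.8)(4+4.8)) = 28.877 kPa
Final effective stress: σ'_f = σ'_0 + Δσ = 59.3 + 28.877 = 88.177 kPa.
Normally consolidated clay, so the full stress increment lies on the virgin compression line:
S_c = C_c·H/(1+e₀)·log₁₀(σ'_f/σ'_0) = 0.35×3.2/(1+1.1)×log₁₀(88.177/59.3)
    = 0.53333 × 0.1723 = 0.09189 m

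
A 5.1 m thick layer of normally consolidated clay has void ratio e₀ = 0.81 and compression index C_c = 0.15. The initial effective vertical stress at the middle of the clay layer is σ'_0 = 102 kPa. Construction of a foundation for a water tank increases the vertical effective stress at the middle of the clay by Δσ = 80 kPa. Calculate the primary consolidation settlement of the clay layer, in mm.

Final effective stress: σ'_f = σ'_0 + Δσ = 102 + 80 = 182 kPa.
Normally consolidated clay, so the full stress increment lies on the virgin compression line:
S_c = C_c·H/(1+e₀)·log₁₀(σ'_f/σ'_0) = 0.15×5.1/(1+0.81)×log₁₀(182/102)
    = 0.42265 × 0.25147 = 0.1063 m

S_c ≈ 106 mm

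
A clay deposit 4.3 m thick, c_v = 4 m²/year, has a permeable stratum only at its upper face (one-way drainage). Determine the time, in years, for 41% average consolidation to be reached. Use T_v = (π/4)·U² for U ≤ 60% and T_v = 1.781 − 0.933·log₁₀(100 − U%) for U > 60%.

t ≈ 0.61 years

Drainage path length: H_d = H = 4.3 m (single drainage).
U ≤ 60%: T_v = (π/4)·U² = (π/4)×0.41² = 0.13203.
t = T_v·H_d²/c_v = 0.13203×4.3²/4 = 0.6103 years.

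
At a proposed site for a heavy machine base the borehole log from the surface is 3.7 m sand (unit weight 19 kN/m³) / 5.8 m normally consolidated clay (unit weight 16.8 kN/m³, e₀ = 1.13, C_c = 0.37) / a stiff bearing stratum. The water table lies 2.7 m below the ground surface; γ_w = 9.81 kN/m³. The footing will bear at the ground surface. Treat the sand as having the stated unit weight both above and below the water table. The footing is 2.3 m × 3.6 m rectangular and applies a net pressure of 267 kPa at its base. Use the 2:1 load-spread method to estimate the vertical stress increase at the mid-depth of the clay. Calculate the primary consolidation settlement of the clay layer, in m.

S_c ≈ 0.115 m

Mid-depth of clay below the ground surface: z = 3.7 + 5.8/2 = 6.6 m.
Total vertical stress at mid-clay: σ_v = 19×3.7 + 16.8×2.9 = 119.02 kPa.
Pore pressure: u = 9.81×(6.6 − 2.7) = 38.259 kPa.
Initial effective stress: σ'_0 = σ_v − u = 119.02 − 38.259 = 80.761 kPa.
Stress increase at mid-clay by the 2:1 spreading method:
Δσ = qBL/((B+z)(L+z)) = 267×2.3×3.6/((2.3+6.6)(3.6+6.6)) = 24.353 kPa
Final effective stress: σ'_f = σ'_0 + Δσ = 80.761 + 24.353 = 105.11 kPa.
Normally consolidated clay, so the full stress increment lies on the virgin compression line:
S_c = C_c·H/(1+e₀)·log₁₀(σ'_f/σ'_0) = 0.37×5.8/(1+1.13)×log₁₀(105.11/80.761)
    = 1.0075 × 0.11444 = 0.1153 m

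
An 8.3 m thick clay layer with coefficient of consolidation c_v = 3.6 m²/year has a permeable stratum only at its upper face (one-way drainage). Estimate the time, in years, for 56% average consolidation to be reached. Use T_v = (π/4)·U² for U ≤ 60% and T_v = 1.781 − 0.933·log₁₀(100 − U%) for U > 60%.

Drainage path length: H_d = H = 8.3 m (single drainage).
U ≤ 60%: T_v = (π/4)·U² = (π/4)×0.56² = 0.2463.
t = T_v·H_d²/c_v = 0.2463×8.3²/3.6 = 4.713 years.

t ≈ 4.71 years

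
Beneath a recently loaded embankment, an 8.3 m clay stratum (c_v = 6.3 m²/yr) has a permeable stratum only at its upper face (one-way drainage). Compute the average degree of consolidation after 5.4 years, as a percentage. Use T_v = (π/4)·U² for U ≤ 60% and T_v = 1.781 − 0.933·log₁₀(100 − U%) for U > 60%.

U ≈ 76 %

Drainage path length: H_d = H = 8.3 m (single drainage).
T_v = c_v·t/H_d² = 6.3×5.4/8.3² = 0.49383.
T_v = 0.49383 corresponds to the U > 60% branch:
U = 1 − 10^((1.781 − T_v)/0.933)/100 = 0.7603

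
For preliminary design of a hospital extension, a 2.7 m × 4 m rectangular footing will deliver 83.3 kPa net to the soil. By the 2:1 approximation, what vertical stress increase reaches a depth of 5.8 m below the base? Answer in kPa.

Δσ_z ≈ 10.8 kPa

By the 2:1 method the load spreads at 1 horizontal : 2 vertical, so at depth z the loaded area has grown by z in each plan dimension:
Δσ = qBL/((B+z)(L+z)) = 83.3×2.7×4/((2.7+5.8)(4+5.8)) = 10.8 kPa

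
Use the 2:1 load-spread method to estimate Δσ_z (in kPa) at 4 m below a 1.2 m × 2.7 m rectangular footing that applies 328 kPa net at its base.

By the 2:1 method the load spreads at 1 horizontal : 2 vertical, so at depth z the loaded area has grown by z in each plan dimension:
Δσ = qBL/((B+z)(L+z)) = 328×1.2×2.7/((1.2+4)(2.7+4)) = 30.503 kPa

Δσ_z ≈ 30.5 kPa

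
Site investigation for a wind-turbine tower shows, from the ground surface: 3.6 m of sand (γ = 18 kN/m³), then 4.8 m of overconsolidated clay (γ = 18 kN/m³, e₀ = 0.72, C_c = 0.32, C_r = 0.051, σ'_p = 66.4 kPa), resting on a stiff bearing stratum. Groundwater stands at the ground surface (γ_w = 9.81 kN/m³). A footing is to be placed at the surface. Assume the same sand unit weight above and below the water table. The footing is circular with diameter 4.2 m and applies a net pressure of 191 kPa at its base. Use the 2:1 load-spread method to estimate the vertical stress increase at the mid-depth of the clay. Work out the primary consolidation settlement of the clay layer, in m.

Mid-depth of clay below the ground surface: z = 3.6 + 4.8/2 = 6 m.
Total vertical stress at mid-clay: σ_v = 18×3.6 + 18×2.4 = 108 kPa.
Pore pressure: u = 9.81×(6 − 0) = 58.86 kPa.
Initial effective stress: σ'_0 = σ_v − u = 108 − 58.86 = 49.14 kPa.
Stress increase at mid-clay by the 2:1 spreading method:
Δσ ≈ qD²/(D+z)² = 191×4.2²/(4.2+6)² = 32.384 kPa
Final effective stress: σ'_f = 49.14 + 32.384 = 81.524 kPa.
σ'_f = 81.524 > σ'_p = 66.4 kPa, so the stress path crosses the preconsolidation pressure — recompression up to σ'_p, then virgin compression beyond:
S_c = H/(1+e₀)·[C_r·log₁₀(σ'_p/σ'_0) + C_c·log₁₀(σ'_f/σ'_p)]
    = 4.8/1.72 × [0.051×log₁₀(66.4/49.14) + 0.32×log₁₀(81.524/66.4)]
    = 2.7907 × [0.0066674 + 0.028518] = 0.09819 m

S_c ≈ 0.0982 m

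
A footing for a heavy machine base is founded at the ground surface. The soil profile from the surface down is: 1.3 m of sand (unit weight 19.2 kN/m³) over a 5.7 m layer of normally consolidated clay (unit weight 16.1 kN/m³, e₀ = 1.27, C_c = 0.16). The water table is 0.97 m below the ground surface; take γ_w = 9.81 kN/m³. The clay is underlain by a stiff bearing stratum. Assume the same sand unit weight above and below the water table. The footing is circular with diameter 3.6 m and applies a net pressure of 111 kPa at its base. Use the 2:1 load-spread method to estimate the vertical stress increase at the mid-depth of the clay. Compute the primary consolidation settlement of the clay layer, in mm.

Mid-depth of clay below the ground surface: z = 1.3 + 5.7/2 = 4.15 m.
Total vertical stress at mid-clay: σ_v = 19.2×1.3 + 16.1×2.85 = 70.845 kPa.
Pore pressure: u = 9.81×(4.15 − 0.97) = 31.196 kPa.
Initial effective stress: σ'_0 = σ_v − u = 70.845 − 31.196 = 39.649 kPa.
Stress increase at mid-clay by the 2:1 spreading method:
Δσ ≈ qD²/(D+z)² = 111×3.6²/(3.6+4.15)² = 23.951 kPa
Final effective stress: σ'_f = σ'_0 + Δσ = 39.649 + 23.951 = 63.6 kPa.
Normally consolidated clay, so the full stress increment lies on the virgin compression line:
S_c = C_c·H/(1+e₀)·log₁₀(σ'_f/σ'_0) = 0.16×5.7/(1+1.27)×log₁₀(63.6/39.649)
    = 0.40176 × 0.20522 = 0.08245 m

S_c ≈ 82.4 mm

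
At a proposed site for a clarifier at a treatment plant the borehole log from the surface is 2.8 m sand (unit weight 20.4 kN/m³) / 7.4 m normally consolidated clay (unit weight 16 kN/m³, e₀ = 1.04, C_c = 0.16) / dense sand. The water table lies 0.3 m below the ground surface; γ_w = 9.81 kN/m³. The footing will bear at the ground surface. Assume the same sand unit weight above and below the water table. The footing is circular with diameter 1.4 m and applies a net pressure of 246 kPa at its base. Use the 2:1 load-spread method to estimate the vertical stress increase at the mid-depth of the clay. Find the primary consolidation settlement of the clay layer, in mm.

S_c ≈ 32.9 mm

Mid-depth of clay below the ground surface: z = 2.8 + 7.4/2 = 6.5 m.
Total vertical stress at mid-clay: σ_v = 20.4×2.8 + 16×3.7 = 116.32 kPa.
Pore pressure: u = 9.81×(6.5 − 0.3) = 60.822 kPa.
Initial effective stress: σ'_0 = σ_v − u = 116.32 − 60.822 = 55.498 kPa.
Stress increase at mid-clay by the 2:1 spreading method:
Δσ ≈ qD²/(D+z)² = 246×1.4²/(1.4+6.5)² = 7.7257 kPa
Final effective stress: σ'_f = σ'_0 + Δσ = 55.498 + 7.7257 = 63.224 kPa.
Normally consolidated clay, so the full stress increment lies on the virgin compression line:
S_c = C_c·H/(1+e₀)·log₁₀(σ'_f/σ'_0) = 0.16×7.4/(1+1.04)×log₁₀(63.224/55.498)
    = 0.58039 × 0.056605 = 0.03285 m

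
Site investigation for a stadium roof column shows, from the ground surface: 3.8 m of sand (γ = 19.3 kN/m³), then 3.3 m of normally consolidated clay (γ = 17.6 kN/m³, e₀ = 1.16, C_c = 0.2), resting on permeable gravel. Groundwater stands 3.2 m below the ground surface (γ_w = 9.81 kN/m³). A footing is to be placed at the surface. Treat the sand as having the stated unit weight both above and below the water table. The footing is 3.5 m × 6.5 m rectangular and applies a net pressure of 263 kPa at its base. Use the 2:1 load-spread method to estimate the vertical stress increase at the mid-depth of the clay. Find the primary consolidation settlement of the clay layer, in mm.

S_c ≈ 70.2 mm

Mid-depth of clay below the ground surface: z = 3.8 + 3.3/2 = 5.45 m.
Total vertical stress at mid-clay: σ_v = 19.3×3.8 + 17.6×1.65 = 102.38 kPa.
Pore pressure: u = 9.81×(5.45 − 3.2) = 22.073 kPa.
Initial effective stress: σ'_0 = σ_v − u = 102.38 − 22.073 = 80.307 kPa.
Stress increase at mid-clay by the 2:1 spreading method:
Δσ = qBL/((B+z)(L+z)) = 263×3.5×6.5/((3.5+5.45)(6.5+5.45)) = 55.943 kPa
Final effective stress: σ'_f = σ'_0 + Δσ = 80.307 + 55.943 = 136.25 kPa.
Normally consolidated clay, so the full stress increment lies on the virgin compression line:
S_c = C_c·H/(1+e₀)·log₁₀(σ'_f/σ'_0) = 0.2×3.3/(1+1.16)×log₁₀(136.25/80.307)
    = 0.30556 × 0.22958 = 0.07015 m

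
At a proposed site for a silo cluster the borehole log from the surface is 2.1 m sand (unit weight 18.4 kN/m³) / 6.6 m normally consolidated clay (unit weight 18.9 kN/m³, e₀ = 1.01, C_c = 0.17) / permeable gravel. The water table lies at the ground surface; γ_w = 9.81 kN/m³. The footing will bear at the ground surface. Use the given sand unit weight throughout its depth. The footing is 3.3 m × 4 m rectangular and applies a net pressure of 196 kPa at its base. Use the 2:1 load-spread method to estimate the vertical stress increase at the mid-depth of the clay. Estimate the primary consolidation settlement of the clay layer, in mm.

Mid-depth of clay below the ground surface: z = 2.1 + 6.6/2 = 5.4 m.
Total vertical stress at mid-clay: σ_v = 18.4×2.1 + 18.9×3.3 = 101.01 kPa.
Pore pressure: u = 9.81×(5.4 − 0) = 52.974 kPa.
Initial effective stress: σ'_0 = σ_v − u = 101.01 − 52.974 = 48.036 kPa.
Stress increase at mid-clay by the 2:1 spreading method:
Δσ = qBL/((B+z)(L+z)) = 196×3.3×4/((3.3+5.4)(4+5.4)) = 31.636 kPa
Final effective stress: σ'_f = σ'_0 + Δσ = 48.036 + 31.636 = 79.672 kPa.
Normally consolidated clay, so the full stress increment lies on the virgin compression line:
S_c = C_c·H/(1+e₀)·log₁₀(σ'_f/σ'_0) = 0.17×6.6/(1+1.01)×log₁₀(79.672/48.036)
    = 0.55821 × 0.21974 = 0.1227 m

S_c ≈ 123 mm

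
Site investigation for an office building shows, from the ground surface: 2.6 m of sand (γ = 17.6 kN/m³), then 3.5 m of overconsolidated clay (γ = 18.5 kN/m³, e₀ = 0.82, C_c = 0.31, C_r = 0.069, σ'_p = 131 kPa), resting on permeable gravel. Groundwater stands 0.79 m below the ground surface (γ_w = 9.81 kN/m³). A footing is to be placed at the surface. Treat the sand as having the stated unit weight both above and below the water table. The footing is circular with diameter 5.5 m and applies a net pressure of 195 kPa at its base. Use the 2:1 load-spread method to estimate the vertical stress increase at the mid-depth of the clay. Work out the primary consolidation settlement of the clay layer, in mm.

Mid-depth of clay below the ground surface: z = 2.6 + 3.5/2 = 4.35 m.
Total vertical stress at mid-clay: σ_v = 17.6×2.6 + 18.5×1.75 = 78.135 kPa.
Pore pressure: u = 9.81×(4.35 − 0.79) = 34.924 kPa.
Initial effective stress: σ'_0 = σ_v − u = 78.135 − 34.924 = 43.211 kPa.
Stress increase at mid-clay by the 2:1 spreading method:
Δσ ≈ qD²/(D+z)² = 195×5.5²/(5.5+4.35)² = 60.798 kPa
Final effective stress: σ'_f = 43.211 + 60.798 = 104.01 kPa.
σ'_f = 104.01 ≤ σ'_p = 131 kPa, so the clay remains overconsolidated and only the recompression index applies:
S_c = C_r·H/(1+e₀)·log₁₀(σ'_f/σ'_0) = 0.069×3.5/1.82×log₁₀(104.01/43.211)
    = 0.13269 × 0.38148 = 0.05062 m

S_c ≈ 50.6 mm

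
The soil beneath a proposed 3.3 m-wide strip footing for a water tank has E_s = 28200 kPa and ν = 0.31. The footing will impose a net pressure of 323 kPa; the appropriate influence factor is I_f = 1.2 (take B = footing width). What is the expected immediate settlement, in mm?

Immediate (elastic) settlement: S_e = q·B·(1−ν²)/E_s · I_f.
S_e = 323 × 3.3 × (1 − 0.31²) / 28200 × 1.2
    = 323 × 3.3 × 0.9039 / 28200 × 1.2
    = 0.041 m = 41 mm

S_e ≈ 41 mm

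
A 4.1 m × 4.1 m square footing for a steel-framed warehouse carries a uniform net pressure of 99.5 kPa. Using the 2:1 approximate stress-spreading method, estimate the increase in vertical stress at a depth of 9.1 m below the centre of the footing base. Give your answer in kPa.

Δσ_z ≈ 9.6 kPa

By the 2:1 method the load spreads at 1 horizontal : 2 vertical, so at depth z the loaded area has grown by z in each plan dimension:
Δσ = qBL/((B+z)(L+z)) = 99.5×4.1×4.1/((4.1+9.1)(4.1+9.1)) = 9.5994 kPa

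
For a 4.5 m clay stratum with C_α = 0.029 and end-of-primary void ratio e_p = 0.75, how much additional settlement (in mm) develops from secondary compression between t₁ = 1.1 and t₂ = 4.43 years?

Secondary compression: S_s = C_α·H/(1+e_p)·log₁₀(t₂/t₁)
S_s = 0.029×4.5/(1+0.75)×log₁₀(4.43/1.1)
    = 0.07457 × 0.605 = 0.04512 m

S_s ≈ 45.1 mm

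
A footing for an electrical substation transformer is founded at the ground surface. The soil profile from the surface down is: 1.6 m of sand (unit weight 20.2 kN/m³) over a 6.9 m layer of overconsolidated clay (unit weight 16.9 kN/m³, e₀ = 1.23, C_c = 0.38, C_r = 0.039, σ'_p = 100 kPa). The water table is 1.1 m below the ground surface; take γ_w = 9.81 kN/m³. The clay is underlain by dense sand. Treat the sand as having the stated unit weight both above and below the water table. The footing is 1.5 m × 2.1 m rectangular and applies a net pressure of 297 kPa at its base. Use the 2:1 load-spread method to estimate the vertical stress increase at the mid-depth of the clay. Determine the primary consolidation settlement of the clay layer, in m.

Mid-depth of clay below the ground surface: z = 1.6 + 6.9/2 = 5.05 m.
Total vertical stress at mid-clay: σ_v = 20.2×1.6 + 16.9×3.45 = 90.625 kPa.
Pore pressure: u = 9.81×(5.05 − 1.1) = 38.75 kPa.
Initial effective stress: σ'_0 = σ_v − u = 90.625 − 38.75 = 51.875 kPa.
Stress increase at mid-clay by the 2:1 spreading method:
Δσ = qBL/((B+z)(L+z)) = 297×1.5×2.1/((1.5+5.05)(2.1+5.05)) = 19.977 kPa
Final effective stress: σ'_f = 51.875 + 19.977 = 71.852 kPa.
σ'_f = 71.852 ≤ σ'_p = 100 kPa, so the clay remains overconsolidated and only the recompression index applies:
S_c = C_r·H/(1+e₀)·log₁₀(σ'_f/σ'_0) = 0.039×6.9/2.23×log₁₀(71.852/51.875)
    = 0.12067 × 0.14148 = 0.01707 m

S_c ≈ 0.0171 m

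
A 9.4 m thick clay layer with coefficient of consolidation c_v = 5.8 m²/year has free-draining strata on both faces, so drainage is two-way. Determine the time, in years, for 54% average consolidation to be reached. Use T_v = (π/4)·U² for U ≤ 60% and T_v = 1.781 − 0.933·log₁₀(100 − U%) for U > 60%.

Drainage path length: H_d = H/2 = 4.7 m (double drainage).
U ≤ 60%: T_v = (π/4)·U² = (π/4)×0.54² = 0.22902.
t = T_v·H_d²/c_v = 0.22902×4.7²/5.8 = 0.8723 years.

t ≈ 0.872 years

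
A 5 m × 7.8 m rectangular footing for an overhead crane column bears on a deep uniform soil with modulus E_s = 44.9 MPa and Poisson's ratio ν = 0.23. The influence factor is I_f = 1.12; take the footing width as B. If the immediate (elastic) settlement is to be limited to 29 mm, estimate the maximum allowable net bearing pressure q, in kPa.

E_s = 44.9 MPa = 44900 kPa.
S_e = q·B·(1−ν²)/E_s · I_f  ⇒  q = S_e·E_s / (B·(1−ν²)·I_f).
q = 0.029 × 44900 / (5 × 0.9471 × 1.12) = 245.5 kPa

q ≈ 246 kPa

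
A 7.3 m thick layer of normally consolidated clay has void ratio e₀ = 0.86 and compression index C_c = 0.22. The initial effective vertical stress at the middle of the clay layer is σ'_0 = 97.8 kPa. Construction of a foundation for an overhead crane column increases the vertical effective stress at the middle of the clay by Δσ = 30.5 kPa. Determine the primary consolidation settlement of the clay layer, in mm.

Final effective stress: σ'_f = σ'_0 + Δσ = 97.8 + 30.5 = 128.3 kPa.
Normally consolidated clay, so the full stress increment lies on the virgin compression line:
S_c = C_c·H/(1+e₀)·log₁₀(σ'_f/σ'_0) = 0.22×7.3/(1+0.86)×log₁₀(128.3/97.8)
    = 0.86344 × 0.11789 = 0.1018 m

S_c ≈ 102 mm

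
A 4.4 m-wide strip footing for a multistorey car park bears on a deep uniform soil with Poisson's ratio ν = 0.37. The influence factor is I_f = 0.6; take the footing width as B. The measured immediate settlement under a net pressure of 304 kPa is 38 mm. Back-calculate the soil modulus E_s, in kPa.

E_s ≈ 18200 kPa

S_e = q·B·(1−ν²)/E_s · I_f  ⇒  E_s = q·B·(1−ν²)·I_f / S_e.
E_s = 304 × 4.4 × 0.8631 × 0.6 / 0.038 = 18230 kPa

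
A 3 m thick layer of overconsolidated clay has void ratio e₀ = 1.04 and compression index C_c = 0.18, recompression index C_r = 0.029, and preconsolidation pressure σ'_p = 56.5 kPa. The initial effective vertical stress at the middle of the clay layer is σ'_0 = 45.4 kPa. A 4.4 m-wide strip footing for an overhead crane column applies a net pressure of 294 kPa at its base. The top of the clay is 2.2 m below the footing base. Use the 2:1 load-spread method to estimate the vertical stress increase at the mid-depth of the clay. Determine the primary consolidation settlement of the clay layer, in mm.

S_c ≈ 152 mm

Mid-depth of clay below the footing base: z = 2.2 + 3/2 = 3.7 m.
Stress increase at mid-clay by the 2:1 spreading method:
Δσ = qB/(B+z) = 294×4.4/(4.4+3.7) = 159.7 kPa
Final effective stress: σ'_f = 45.4 + 159.7 = 205.1 kPa.
σ'_f = 205.1 > σ'_p = 56.5 kPa, so the stress path crosses the preconsolidation pressure — recompression up to σ'_p, then virgin compression beyond:
S_c = H/(1+e₀)·[C_r·log₁₀(σ'_p/σ'_0) + C_c·log₁₀(σ'_f/σ'_p)]
    = 3/2.04 × [0.029×log₁₀(56.5/45.4) + 0.18×log₁₀(205.1/56.5)]
    = 1.4706 × [0.0027548 + 0.10079] = 0.1523 m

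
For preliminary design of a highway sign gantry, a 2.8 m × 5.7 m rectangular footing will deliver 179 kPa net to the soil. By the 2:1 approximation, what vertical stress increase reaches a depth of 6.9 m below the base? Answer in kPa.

By the 2:1 method the load spreads at 1 horizontal : 2 vertical, so at depth z the loaded area has grown by z in each plan dimension:
Δσ = qBL/((B+z)(L+z)) = 179×2.8×5.7/((2.8+6.9)(5.7+6.9)) = 23.375 kPa

Δσ_z ≈ 23.4 kPa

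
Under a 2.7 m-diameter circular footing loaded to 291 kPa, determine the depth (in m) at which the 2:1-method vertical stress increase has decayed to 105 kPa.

z ≈ 1.79 m

2:1 spreading — at depth z the loaded area has grown by z in each plan dimension:
qD²/(D+z)² = Δσ_z ⇒ z = D(√(q/Δσ_z) − 1) = 2.7×(√(291/105) − 1) = 1.795 m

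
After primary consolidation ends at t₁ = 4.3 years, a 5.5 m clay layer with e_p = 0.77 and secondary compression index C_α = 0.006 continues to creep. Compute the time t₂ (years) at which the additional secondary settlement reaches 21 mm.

S_s = C_α·H/(1+e_p)·log₁₀(t₂/t₁) ⇒ log₁₀(t₂/t₁) = S_s·(1+e_p)/(C_α·H).
log₁₀(t₂/t₁) = 0.021 × (1+0.77) / (0.006×5.5) = 1.126
t₂ = t₁ × 10^1.126 = 4.3 × 13.38 = 57.52 years

t₂ ≈ 57.5 years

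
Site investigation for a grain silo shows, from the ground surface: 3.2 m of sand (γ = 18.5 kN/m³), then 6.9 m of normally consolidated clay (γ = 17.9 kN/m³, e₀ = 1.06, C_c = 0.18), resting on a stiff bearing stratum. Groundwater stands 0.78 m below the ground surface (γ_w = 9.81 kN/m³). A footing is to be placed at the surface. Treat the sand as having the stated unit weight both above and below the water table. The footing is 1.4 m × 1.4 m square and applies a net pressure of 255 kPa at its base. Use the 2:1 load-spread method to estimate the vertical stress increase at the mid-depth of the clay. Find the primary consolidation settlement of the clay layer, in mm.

S_c ≈ 30.1 mm

Mid-depth of clay below the ground surface: z = 3.2 + 6.9/2 = 6.65 m.
Total vertical stress at mid-clay: σ_v = 18.5×3.2 + 17.9×3.45 = 120.95 kPa.
Pore pressure: u = 9.81×(6.65 − 0.78) = 57.585 kPa.
Initial effective stress: σ'_0 = σ_v − u = 120.95 − 57.585 = 63.365 kPa.
Stress increase at mid-clay by the 2:1 spreading method:
Δσ = qBL/((B+z)(L+z)) = 255×1.4×1.4/((1.4+6.65)(1.4+6.65)) = 7.7127 kPa
Final effective stress: σ'_f = σ'_0 + Δσ = 63.365 + 7.7127 = 71.078 kPa.
Normally consolidated clay, so the full stress increment lies on the virgin compression line:
S_c = C_c·H/(1+e₀)·log₁₀(σ'_f/σ'_0) = 0.18×6.9/(1+1.06)×log₁₀(71.078/63.365)
    = 0.60291 × 0.049886 = 0.03008 m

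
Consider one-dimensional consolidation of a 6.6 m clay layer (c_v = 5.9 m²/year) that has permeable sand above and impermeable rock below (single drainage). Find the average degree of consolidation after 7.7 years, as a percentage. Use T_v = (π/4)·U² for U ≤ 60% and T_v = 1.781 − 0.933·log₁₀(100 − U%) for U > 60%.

Drainage path length: H_d = H = 6.6 m (single drainage).
T_v = c_v·t/H_d² = 5.9×7.7/6.6² = 1.0429.
T_v = 1.0429 corresponds to the U > 60% branch:
U = 1 − 10^((1.781 − T_v)/0.933)/100 = 0.9382

U ≈ 93.8 %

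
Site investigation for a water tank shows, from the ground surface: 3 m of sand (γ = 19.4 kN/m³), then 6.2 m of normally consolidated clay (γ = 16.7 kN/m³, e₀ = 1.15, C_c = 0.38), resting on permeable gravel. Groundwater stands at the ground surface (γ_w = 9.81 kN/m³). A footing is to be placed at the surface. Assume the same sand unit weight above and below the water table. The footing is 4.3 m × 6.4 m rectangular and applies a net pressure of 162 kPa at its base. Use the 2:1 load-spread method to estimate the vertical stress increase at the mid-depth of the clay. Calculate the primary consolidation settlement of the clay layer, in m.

Mid-depth of clay below the ground surface: z = 3 + 6.2/2 = 6.1 m.
Total vertical stress at mid-clay: σ_v = 19.4×3 + 16.7×3.1 = 109.97 kPa.
Pore pressure: u = 9.81×(6.1 − 0) = 59.841 kPa.
Initial effective stress: σ'_0 = σ_v − u = 109.97 − 59.841 = 50.129 kPa.
Stress increase at mid-clay by the 2:1 spreading method:
Δσ = qBL/((B+z)(L+z)) = 162×4.3×6.4/((4.3+6.1)(6.4+6.1)) = 34.294 kPa
Final effective stress: σ'_f = σ'_0 + Δσ = 50.129 + 34.294 = 84.423 kPa.
Normally consolidated clay, so the full stress increment lies on the virgin compression line:
S_c = C_c·H/(1+e₀)·log₁₀(σ'_f/σ'_0) = 0.38×6.2/(1+1.15)×log₁₀(84.423/50.129)
    = 1.0958 × 0.22637 = 0.2481 m

S_c ≈ 0.248 m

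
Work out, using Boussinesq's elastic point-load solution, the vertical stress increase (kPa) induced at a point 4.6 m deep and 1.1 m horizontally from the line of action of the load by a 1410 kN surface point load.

Δσ_z ≈ 27.7 kPa

Boussinesq vertical stress below a point load on an elastic half-space:
Δσ_z = 3P/(2πz²) · [1 + (r/z)²]^(−5/2)
r/z = 1.1/4.6 = 0.23913; [1+(r/z)²]^(−5/2) = 0.87021.
Δσ_z = 3×1410/(2π×4.6²) × 0.87021 = 31.816 × 0.87021 = 27.69 kPa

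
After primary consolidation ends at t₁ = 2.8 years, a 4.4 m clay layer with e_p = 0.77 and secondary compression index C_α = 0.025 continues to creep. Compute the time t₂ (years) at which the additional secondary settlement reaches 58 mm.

t₂ ≈ 24 years

S_s = C_α·H/(1+e_p)·log₁₀(t₂/t₁) ⇒ log₁₀(t₂/t₁) = S_s·(1+e_p)/(C_α·H).
log₁₀(t₂/t₁) = 0.058 × (1+0.77) / (0.025×4.4) = 0.9333
t₂ = t₁ × 10^0.9333 = 2.8 × 8.576 = 24.01 years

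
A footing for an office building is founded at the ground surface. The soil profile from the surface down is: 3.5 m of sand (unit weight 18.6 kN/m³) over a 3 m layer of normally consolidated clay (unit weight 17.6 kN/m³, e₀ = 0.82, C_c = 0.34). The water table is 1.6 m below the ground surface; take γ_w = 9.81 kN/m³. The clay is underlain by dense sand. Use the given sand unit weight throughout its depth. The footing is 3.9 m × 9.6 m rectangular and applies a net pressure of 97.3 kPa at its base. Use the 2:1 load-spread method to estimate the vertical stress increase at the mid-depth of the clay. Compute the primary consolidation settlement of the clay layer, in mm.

Mid-depth of clay below the ground surface: z = 3.5 + 3/2 = 5 m.
Total vertical stress at mid-clay: σ_v = 18.6×3.5 + 17.6×1.5 = 91.5 kPa.
Pore pressure: u = 9.81×(5 − 1.6) = 33.354 kPa.
Initial effective stress: σ'_0 = σ_v − u = 91.5 − 33.354 = 58.146 kPa.
Stress increase at mid-clay by the 2:1 spreading method:
Δσ = qBL/((B+z)(L+z)) = 97.3×3.9×9.6/((3.9+5)(9.6+5)) = 28.035 kPa
Final effective stress: σ'_f = σ'_0 + Δσ = 58.146 + 28.035 = 86.181 kPa.
Normally consolidated clay, so the full stress increment lies on the virgin compression line:
S_c = C_c·H/(1+e₀)·log₁₀(σ'_f/σ'_0) = 0.34×3/(1+0.82)×log₁₀(86.181/58.146)
    = 0.56044 × 0.17089 = 0.09577 m

S_c ≈ 95.8 mm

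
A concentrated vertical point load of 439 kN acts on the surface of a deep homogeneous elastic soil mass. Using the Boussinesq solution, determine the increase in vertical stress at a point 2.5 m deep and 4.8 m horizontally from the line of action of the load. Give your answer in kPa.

Δσ_z ≈ 0.705 kPa

Boussinesq vertical stress below a point load on an elastic half-space:
Δσ_z = 3P/(2πz²) · [1 + (r/z)²]^(−5/2)
r/z = 4.8/2.5 = 1.92; [1+(r/z)²]^(−5/2) = 0.021033.
Δσ_z = 3×439/(2π×2.5²) × 0.021033 = 33.537 × 0.021033 = 0.7054 kPa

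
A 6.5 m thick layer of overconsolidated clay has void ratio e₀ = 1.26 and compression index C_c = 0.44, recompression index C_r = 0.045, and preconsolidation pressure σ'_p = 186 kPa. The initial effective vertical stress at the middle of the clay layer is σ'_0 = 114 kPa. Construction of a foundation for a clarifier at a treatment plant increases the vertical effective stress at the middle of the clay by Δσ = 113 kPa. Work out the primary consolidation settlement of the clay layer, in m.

Final effective stress: σ'_f = 114 + 113 = 227 kPa.
σ'_f = 227 > σ'_p = 186 kPa, so the stress path crosses the preconsolidation pressure — recompression up to σ'_p, then virgin compression beyond:
S_c = H/(1+e₀)·[C_r·log₁₀(σ'_p/σ'_0) + C_c·log₁₀(σ'_f/σ'_p)]
    = 6.5/2.26 × [0.045×log₁₀(186/114) + 0.44×log₁₀(227/186)]
    = 2.8761 × [0.0095674 + 0.038066] = 0.137 m

S_c ≈ 0.137 m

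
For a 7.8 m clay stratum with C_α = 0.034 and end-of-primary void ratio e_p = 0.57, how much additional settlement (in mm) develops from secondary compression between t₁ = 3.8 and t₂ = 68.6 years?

Secondary compression: S_s = C_α·H/(1+e_p)·log₁₀(t₂/t₁)
S_s = 0.034×7.8/(1+0.57)×log₁₀(68.6/3.8)
    = 0.1689 × 1.257 = 0.2123 m

S_s ≈ 212 mm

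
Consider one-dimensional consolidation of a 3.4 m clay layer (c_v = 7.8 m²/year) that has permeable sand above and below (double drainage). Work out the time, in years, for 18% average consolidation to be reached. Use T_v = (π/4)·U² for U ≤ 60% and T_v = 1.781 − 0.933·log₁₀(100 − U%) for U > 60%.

t ≈ 0.00943 years

Drainage path length: H_d = H/2 = 1.7 m (double drainage).
U ≤ 60%: T_v = (π/4)·U² = (π/4)×0.18² = 0.025447.
t = T_v·H_d²/c_v = 0.025447×1.7²/7.8 = 0.009428 years.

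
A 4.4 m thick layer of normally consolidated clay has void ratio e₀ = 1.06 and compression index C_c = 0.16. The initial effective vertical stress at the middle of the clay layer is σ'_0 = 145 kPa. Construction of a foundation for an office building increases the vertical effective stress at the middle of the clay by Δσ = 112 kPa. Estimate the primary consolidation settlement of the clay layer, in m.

S_c ≈ 0.0849 m

Final effective stress: σ'_f = σ'_0 + Δσ = 145 + 112 = 257 kPa.
Normally consolidated clay, so the full stress increment lies on the virgin compression line:
S_c = C_c·H/(1+e₀)·log₁₀(σ'_f/σ'_0) = 0.16×4.4/(1+1.06)×log₁₀(257/145)
    = 0.34175 × 0.24857 = 0.08495 m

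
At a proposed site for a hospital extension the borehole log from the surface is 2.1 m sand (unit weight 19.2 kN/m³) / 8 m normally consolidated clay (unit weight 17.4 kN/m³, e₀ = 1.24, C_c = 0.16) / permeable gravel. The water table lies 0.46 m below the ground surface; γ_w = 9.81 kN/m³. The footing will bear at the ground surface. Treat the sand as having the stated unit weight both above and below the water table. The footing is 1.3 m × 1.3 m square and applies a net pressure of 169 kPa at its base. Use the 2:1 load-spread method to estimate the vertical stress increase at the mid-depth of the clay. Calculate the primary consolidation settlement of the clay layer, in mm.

Mid-depth of clay below the ground surface: z = 2.1 + 8/2 = 6.1 m.
Total vertical stress at mid-clay: σ_v = 19.2×2.1 + 17.4×4 = 109.92 kPa.
Pore pressure: u = 9.81×(6.1 − 0.46) = 55.328 kPa.
Initial effective stress: σ'_0 = σ_v − u = 109.92 − 55.328 = 54.592 kPa.
Stress increase at mid-clay by the 2:1 spreading method:
Δσ = qBL/((B+z)(L+z)) = 169×1.3×1.3/((1.3+6.1)(1.3+6.1)) = 5.2157 kPa
Final effective stress: σ'_f = σ'_0 + Δσ = 54.592 + 5.2157 = 59.808 kPa.
Normally consolidated clay, so the full stress increment lies on the virgin compression line:
S_c = C_c·H/(1+e₀)·log₁₀(σ'_f/σ'_0) = 0.16×8/(1+1.24)×log₁₀(59.808/54.592)
    = 0.57143 × 0.03963 = 0.02265 m

S_c ≈ 22.6 mm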